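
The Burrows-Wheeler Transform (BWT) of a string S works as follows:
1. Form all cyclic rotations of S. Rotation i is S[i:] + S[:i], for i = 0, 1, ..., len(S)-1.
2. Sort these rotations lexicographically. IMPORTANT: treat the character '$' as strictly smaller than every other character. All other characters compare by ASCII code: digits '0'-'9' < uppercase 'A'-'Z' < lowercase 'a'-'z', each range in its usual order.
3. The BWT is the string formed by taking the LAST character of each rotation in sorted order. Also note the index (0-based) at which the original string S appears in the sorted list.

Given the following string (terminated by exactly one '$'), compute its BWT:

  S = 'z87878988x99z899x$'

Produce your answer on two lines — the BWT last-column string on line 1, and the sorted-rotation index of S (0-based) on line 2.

All 18 rotations (rotation i = S[i:]+S[:i]):
  rot[0] = z87878988x99z899x$
  rot[1] = 87878988x99z899x$z
  rot[2] = 7878988x99z899x$z8
  rot[3] = 878988x99z899x$z87
  rot[4] = 78988x99z899x$z878
  rot[5] = 8988x99z899x$z8787
  rot[6] = 988x99z899x$z87878
  rot[7] = 88x99z899x$z878789
  rot[8] = 8x99z899x$z8787898
  rot[9] = x99z899x$z87878988
  rot[10] = 99z899x$z87878988x
  rot[11] = 9z899x$z87878988x9
  rot[12] = z899x$z87878988x99
  rot[13] = 899x$z87878988x99z
  rot[14] = 99x$z87878988x99z8
  rot[15] = 9x$z87878988x99z89
  rot[16] = x$z87878988x99z899
  rot[17] = $z87878988x99z899x
Sorted (with $ < everything):
  sorted[0] = $z87878988x99z899x  (last char: 'x')
  sorted[1] = 7878988x99z899x$z8  (last char: '8')
  sorted[2] = 78988x99z899x$z878  (last char: '8')
  sorted[3] = 87878988x99z899x$z  (last char: 'z')
  sorted[4] = 878988x99z899x$z87  (last char: '7')
  sorted[5] = 88x99z899x$z878789  (last char: '9')
  sorted[6] = 8988x99z899x$z8787  (last char: '7')
  sorted[7] = 899x$z87878988x99z  (last char: 'z')
  sorted[8] = 8x99z899x$z8787898  (last char: '8')
  sorted[9] = 988x99z899x$z87878  (last char: '8')
  sorted[10] = 99x$z87878988x99z8  (last char: '8')
  sorted[11] = 99z899x$z87878988x  (last char: 'x')
  sorted[12] = 9x$z87878988x99z89  (last char: '9')
  sorted[13] = 9z899x$z87878988x9  (last char: '9')
  sorted[14] = x$z87878988x99z899  (last char: '9')
  sorted[15] = x99z899x$z87878988  (last char: '8')
  sorted[16] = z87878988x99z899x$  (last char: '$')
  sorted[17] = z899x$z87878988x99  (last char: '9')
Last column: x88z797z888x9998$9
Original string S is at sorted index 16

Answer: x88z797z888x9998$9
16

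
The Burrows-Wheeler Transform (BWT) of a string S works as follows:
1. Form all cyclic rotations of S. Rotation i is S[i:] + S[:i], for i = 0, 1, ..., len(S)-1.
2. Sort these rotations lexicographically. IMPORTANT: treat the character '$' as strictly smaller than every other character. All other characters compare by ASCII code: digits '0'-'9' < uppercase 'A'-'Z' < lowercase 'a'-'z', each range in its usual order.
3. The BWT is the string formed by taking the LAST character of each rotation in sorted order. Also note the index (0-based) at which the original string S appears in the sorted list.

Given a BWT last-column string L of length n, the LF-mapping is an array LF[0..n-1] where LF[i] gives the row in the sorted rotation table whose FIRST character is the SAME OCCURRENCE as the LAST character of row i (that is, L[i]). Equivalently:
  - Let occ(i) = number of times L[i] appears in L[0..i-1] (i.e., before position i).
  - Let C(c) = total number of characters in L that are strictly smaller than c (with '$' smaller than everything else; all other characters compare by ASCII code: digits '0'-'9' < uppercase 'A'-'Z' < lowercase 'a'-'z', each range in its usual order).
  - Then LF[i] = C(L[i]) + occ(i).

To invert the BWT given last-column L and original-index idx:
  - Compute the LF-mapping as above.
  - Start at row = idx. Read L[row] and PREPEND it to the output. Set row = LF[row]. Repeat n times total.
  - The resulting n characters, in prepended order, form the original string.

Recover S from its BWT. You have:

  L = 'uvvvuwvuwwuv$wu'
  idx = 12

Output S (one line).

Answer: wvuvuuvwuwwvvu$

Derivation:
LF mapping: 1 6 7 8 2 11 9 3 12 13 4 10 0 14 5
Walk LF starting at row 12, prepending L[row]:
  step 1: row=12, L[12]='$', prepend. Next row=LF[12]=0
  step 2: row=0, L[0]='u', prepend. Next row=LF[0]=1
  step 3: row=1, L[1]='v', prepend. Next row=LF[1]=6
  step 4: row=6, L[6]='v', prepend. Next row=LF[6]=9
  step 5: row=9, L[9]='w', prepend. Next row=LF[9]=13
  step 6: row=13, L[13]='w', prepend. Next row=LF[13]=14
  step 7: row=14, L[14]='u', prepend. Next row=LF[14]=5
  step 8: row=5, L[5]='w', prepend. Next row=LF[5]=11
  step 9: row=11, L[11]='v', prepend. Next row=LF[11]=10
  step 10: row=10, L[10]='u', prepend. Next row=LF[10]=4
  step 11: row=4, L[4]='u', prepend. Next row=LF[4]=2
  step 12: row=2, L[2]='v', prepend. Next row=LF[2]=7
  step 13: row=7, L[7]='u', prepend. Next row=LF[7]=3
  step 14: row=3, L[3]='v', prepend. Next row=LF[3]=8
  step 15: row=8, L[8]='w', prepend. Next row=LF[8]=12
Reversed output: wvuvuuvwuwwvvu$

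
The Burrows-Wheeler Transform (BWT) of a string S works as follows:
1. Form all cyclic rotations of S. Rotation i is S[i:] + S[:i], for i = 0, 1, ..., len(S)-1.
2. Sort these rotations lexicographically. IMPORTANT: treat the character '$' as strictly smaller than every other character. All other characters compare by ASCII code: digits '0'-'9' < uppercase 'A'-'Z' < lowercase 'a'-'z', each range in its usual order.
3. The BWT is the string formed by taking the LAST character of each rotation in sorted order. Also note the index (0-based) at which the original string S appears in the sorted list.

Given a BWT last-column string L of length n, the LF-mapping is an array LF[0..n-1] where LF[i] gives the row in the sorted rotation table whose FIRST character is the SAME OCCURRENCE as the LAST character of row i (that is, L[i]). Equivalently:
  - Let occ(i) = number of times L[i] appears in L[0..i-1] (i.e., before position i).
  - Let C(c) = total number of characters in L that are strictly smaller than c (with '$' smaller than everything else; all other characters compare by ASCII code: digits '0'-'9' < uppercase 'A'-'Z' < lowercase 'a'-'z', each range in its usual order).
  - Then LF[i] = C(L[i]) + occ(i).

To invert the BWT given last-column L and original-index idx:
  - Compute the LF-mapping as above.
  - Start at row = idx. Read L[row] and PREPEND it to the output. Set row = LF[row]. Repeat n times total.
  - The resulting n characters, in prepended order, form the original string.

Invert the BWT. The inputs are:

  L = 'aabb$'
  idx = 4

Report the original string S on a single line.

LF mapping: 1 2 3 4 0
Walk LF starting at row 4, prepending L[row]:
  step 1: row=4, L[4]='$', prepend. Next row=LF[4]=0
  step 2: row=0, L[0]='a', prepend. Next row=LF[0]=1
  step 3: row=1, L[1]='a', prepend. Next row=LF[1]=2
  step 4: row=2, L[2]='b', prepend. Next row=LF[2]=3
  step 5: row=3, L[3]='b', prepend. Next row=LF[3]=4
Reversed output: bbaa$

Answer: bbaa$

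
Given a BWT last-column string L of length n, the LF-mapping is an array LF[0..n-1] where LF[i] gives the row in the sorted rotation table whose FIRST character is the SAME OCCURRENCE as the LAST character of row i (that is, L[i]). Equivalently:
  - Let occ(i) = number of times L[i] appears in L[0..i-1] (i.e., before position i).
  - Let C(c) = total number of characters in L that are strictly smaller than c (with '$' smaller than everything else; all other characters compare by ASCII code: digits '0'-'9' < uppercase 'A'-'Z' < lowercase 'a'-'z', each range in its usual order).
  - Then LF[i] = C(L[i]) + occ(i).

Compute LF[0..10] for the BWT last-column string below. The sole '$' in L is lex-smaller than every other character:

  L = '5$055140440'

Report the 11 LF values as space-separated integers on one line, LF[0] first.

Answer: 8 0 1 9 10 4 5 2 6 7 3

Derivation:
Char counts: '$':1, '0':3, '1':1, '4':3, '5':3
C (first-col start): C('$')=0, C('0')=1, C('1')=4, C('4')=5, C('5')=8
L[0]='5': occ=0, LF[0]=C('5')+0=8+0=8
L[1]='$': occ=0, LF[1]=C('$')+0=0+0=0
L[2]='0': occ=0, LF[2]=C('0')+0=1+0=1
L[3]='5': occ=1, LF[3]=C('5')+1=8+1=9
L[4]='5': occ=2, LF[4]=C('5')+2=8+2=10
L[5]='1': occ=0, LF[5]=C('1')+0=4+0=4
L[6]='4': occ=0, LF[6]=C('4')+0=5+0=5
L[7]='0': occ=1, LF[7]=C('0')+1=1+1=2
L[8]='4': occ=1, LF[8]=C('4')+1=5+1=6
L[9]='4': occ=2, LF[9]=C('4')+2=5+2=7
L[10]='0': occ=2, LF[10]=C('0')+2=1+2=3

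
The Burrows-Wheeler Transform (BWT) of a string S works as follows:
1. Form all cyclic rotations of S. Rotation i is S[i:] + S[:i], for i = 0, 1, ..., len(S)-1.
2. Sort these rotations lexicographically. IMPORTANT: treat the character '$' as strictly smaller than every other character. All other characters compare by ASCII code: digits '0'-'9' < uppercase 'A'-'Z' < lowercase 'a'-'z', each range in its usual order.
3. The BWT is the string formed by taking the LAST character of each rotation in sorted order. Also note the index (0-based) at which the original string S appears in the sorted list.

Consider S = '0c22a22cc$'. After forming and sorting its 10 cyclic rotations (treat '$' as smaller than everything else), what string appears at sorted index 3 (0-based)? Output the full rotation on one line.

All 10 rotations (rotation i = S[i:]+S[:i]):
  rot[0] = 0c22a22cc$
  rot[1] = c22a22cc$0
  rot[2] = 22a22cc$0c
  rot[3] = 2a22cc$0c2
  rot[4] = a22cc$0c22
  rot[5] = 22cc$0c22a
  rot[6] = 2cc$0c22a2
  rot[7] = cc$0c22a22
  rot[8] = c$0c22a22c
  rot[9] = $0c22a22cc
Sorted (with $ < everything):
  sorted[0] = $0c22a22cc
  sorted[1] = 0c22a22cc$
  sorted[2] = 22a22cc$0c
  sorted[3] = 22cc$0c22a
  sorted[4] = 2a22cc$0c2
  sorted[5] = 2cc$0c22a2
  sorted[6] = a22cc$0c22
  sorted[7] = c$0c22a22c
  sorted[8] = c22a22cc$0
  sorted[9] = cc$0c22a22
sorted[3] = 22cc$0c22a

Answer: 22cc$0c22a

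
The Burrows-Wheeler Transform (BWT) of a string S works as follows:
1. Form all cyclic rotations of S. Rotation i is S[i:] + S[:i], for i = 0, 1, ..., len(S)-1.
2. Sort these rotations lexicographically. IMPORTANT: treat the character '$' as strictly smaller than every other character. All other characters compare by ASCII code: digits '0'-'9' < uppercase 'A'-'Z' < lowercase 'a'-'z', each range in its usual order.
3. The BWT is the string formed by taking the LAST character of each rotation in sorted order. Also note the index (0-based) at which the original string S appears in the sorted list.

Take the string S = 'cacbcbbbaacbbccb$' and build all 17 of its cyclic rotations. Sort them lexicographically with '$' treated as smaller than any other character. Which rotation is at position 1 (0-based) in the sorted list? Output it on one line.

Answer: aacbbccb$cacbcbbb

Derivation:
All 17 rotations (rotation i = S[i:]+S[:i]):
  rot[0] = cacbcbbbaacbbccb$
  rot[1] = acbcbbbaacbbccb$c
  rot[2] = cbcbbbaacbbccb$ca
  rot[3] = bcbbbaacbbccb$cac
  rot[4] = cbbbaacbbccb$cacb
  rot[5] = bbbaacbbccb$cacbc
  rot[6] = bbaacbbccb$cacbcb
  rot[7] = baacbbccb$cacbcbb
  rot[8] = aacbbccb$cacbcbbb
  rot[9] = acbbccb$cacbcbbba
  rot[10] = cbbccb$cacbcbbbaa
  rot[11] = bbccb$cacbcbbbaac
  rot[12] = bccb$cacbcbbbaacb
  rot[13] = ccb$cacbcbbbaacbb
  rot[14] = cb$cacbcbbbaacbbc
  rot[15] = b$cacbcbbbaacbbcc
  rot[16] = $cacbcbbbaacbbccb
Sorted (with $ < everything):
  sorted[0] = $cacbcbbbaacbbccb
  sorted[1] = aacbbccb$cacbcbbb
  sorted[2] = acbbccb$cacbcbbba
  sorted[3] = acbcbbbaacbbccb$c
  sorted[4] = b$cacbcbbbaacbbcc
  sorted[5] = baacbbccb$cacbcbb
  sorted[6] = bbaacbbccb$cacbcb
  sorted[7] = bbbaacbbccb$cacbc
  sorted[8] = bbccb$cacbcbbbaac
  sorted[9] = bcbbbaacbbccb$cac
  sorted[10] = bccb$cacbcbbbaacb
  sorted[11] = cacbcbbbaacbbccb$
  sorted[12] = cb$cacbcbbbaacbbc
  sorted[13] = cbbbaacbbccb$cacb
  sorted[14] = cbbccb$cacbcbbbaa
  sorted[15] = cbcbbbaacbbccb$ca
  sorted[16] = ccb$cacbcbbbaacbb
sorted[1] = aacbbccb$cacbcbbb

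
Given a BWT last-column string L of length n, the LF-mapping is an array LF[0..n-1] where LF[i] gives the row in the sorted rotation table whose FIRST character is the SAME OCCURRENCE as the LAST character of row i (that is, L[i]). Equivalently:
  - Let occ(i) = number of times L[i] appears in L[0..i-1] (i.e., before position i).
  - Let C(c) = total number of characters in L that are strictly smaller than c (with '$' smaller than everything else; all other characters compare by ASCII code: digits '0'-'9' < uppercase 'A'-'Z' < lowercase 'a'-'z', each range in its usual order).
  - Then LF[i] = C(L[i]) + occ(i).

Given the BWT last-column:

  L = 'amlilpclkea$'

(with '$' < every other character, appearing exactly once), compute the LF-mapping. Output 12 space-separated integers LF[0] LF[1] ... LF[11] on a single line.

Answer: 1 10 7 5 8 11 3 9 6 4 2 0

Derivation:
Char counts: '$':1, 'a':2, 'c':1, 'e':1, 'i':1, 'k':1, 'l':3, 'm':1, 'p':1
C (first-col start): C('$')=0, C('a')=1, C('c')=3, C('e')=4, C('i')=5, C('k')=6, C('l')=7, C('m')=10, C('p')=11
L[0]='a': occ=0, LF[0]=C('a')+0=1+0=1
L[1]='m': occ=0, LF[1]=C('m')+0=10+0=10
L[2]='l': occ=0, LF[2]=C('l')+0=7+0=7
L[3]='i': occ=0, LF[3]=C('i')+0=5+0=5
L[4]='l': occ=1, LF[4]=C('l')+1=7+1=8
L[5]='p': occ=0, LF[5]=C('p')+0=11+0=11
L[6]='c': occ=0, LF[6]=C('c')+0=3+0=3
L[7]='l': occ=2, LF[7]=C('l')+2=7+2=9
L[8]='k': occ=0, LF[8]=C('k')+0=6+0=6
L[9]='e': occ=0, LF[9]=C('e')+0=4+0=4
L[10]='a': occ=1, LF[10]=C('a')+1=1+1=2
L[11]='$': occ=0, LF[11]=C('$')+0=0+0=0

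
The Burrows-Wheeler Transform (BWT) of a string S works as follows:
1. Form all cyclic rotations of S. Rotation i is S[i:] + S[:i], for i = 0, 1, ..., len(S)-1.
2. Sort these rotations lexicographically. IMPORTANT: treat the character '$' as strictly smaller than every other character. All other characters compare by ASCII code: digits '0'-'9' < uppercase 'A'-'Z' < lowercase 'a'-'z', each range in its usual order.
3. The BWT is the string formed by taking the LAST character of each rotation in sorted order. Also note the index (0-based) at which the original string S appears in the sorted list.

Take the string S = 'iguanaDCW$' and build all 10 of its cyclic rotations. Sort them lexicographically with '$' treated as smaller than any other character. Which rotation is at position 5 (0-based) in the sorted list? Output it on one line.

All 10 rotations (rotation i = S[i:]+S[:i]):
  rot[0] = iguanaDCW$
  rot[1] = guanaDCW$i
  rot[2] = uanaDCW$ig
  rot[3] = anaDCW$igu
  rot[4] = naDCW$igua
  rot[5] = aDCW$iguan
  rot[6] = DCW$iguana
  rot[7] = CW$iguanaD
  rot[8] = W$iguanaDC
  rot[9] = $iguanaDCW
Sorted (with $ < everything):
  sorted[0] = $iguanaDCW
  sorted[1] = CW$iguanaD
  sorted[2] = DCW$iguana
  sorted[3] = W$iguanaDC
  sorted[4] = aDCW$iguan
  sorted[5] = anaDCW$igu
  sorted[6] = guanaDCW$i
  sorted[7] = iguanaDCW$
  sorted[8] = naDCW$igua
  sorted[9] = uanaDCW$ig
sorted[5] = anaDCW$igu

Answer: anaDCW$igu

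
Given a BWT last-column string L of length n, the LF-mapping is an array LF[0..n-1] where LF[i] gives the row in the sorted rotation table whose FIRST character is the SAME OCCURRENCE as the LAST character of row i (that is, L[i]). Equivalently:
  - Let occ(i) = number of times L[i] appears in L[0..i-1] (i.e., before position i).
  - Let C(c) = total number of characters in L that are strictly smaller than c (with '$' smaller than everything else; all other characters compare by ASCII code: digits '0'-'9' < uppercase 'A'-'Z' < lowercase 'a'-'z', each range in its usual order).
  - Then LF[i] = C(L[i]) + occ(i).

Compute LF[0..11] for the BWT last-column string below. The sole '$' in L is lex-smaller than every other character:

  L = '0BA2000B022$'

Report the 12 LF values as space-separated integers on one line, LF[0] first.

Answer: 1 10 9 6 2 3 4 11 5 7 8 0

Derivation:
Char counts: '$':1, '0':5, '2':3, 'A':1, 'B':2
C (first-col start): C('$')=0, C('0')=1, C('2')=6, C('A')=9, C('B')=10
L[0]='0': occ=0, LF[0]=C('0')+0=1+0=1
L[1]='B': occ=0, LF[1]=C('B')+0=10+0=10
L[2]='A': occ=0, LF[2]=C('A')+0=9+0=9
L[3]='2': occ=0, LF[3]=C('2')+0=6+0=6
L[4]='0': occ=1, LF[4]=C('0')+1=1+1=2
L[5]='0': occ=2, LF[5]=C('0')+2=1+2=3
L[6]='0': occ=3, LF[6]=C('0')+3=1+3=4
L[7]='B': occ=1, LF[7]=C('B')+1=10+1=11
L[8]='0': occ=4, LF[8]=C('0')+4=1+4=5
L[9]='2': occ=1, LF[9]=C('2')+1=6+1=7
L[10]='2': occ=2, LF[10]=C('2')+2=6+2=8
L[11]='$': occ=0, LF[11]=C('$')+0=0+0=0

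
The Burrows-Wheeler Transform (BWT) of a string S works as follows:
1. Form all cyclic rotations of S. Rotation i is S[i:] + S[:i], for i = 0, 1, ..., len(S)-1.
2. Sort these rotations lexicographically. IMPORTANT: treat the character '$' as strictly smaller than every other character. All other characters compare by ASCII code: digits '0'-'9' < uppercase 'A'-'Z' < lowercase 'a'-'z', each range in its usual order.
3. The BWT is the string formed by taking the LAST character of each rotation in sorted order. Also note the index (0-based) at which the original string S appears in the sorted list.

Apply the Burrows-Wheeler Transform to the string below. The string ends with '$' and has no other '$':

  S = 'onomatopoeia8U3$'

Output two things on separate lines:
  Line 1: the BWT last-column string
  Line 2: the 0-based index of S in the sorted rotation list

Answer: 3Ua8imoeoopn$toa
12

Derivation:
All 16 rotations (rotation i = S[i:]+S[:i]):
  rot[0] = onomatopoeia8U3$
  rot[1] = nomatopoeia8U3$o
  rot[2] = omatopoeia8U3$on
  rot[3] = matopoeia8U3$ono
  rot[4] = atopoeia8U3$onom
  rot[5] = topoeia8U3$onoma
  rot[6] = opoeia8U3$onomat
  rot[7] = poeia8U3$onomato
  rot[8] = oeia8U3$onomatop
  rot[9] = eia8U3$onomatopo
  rot[10] = ia8U3$onomatopoe
  rot[11] = a8U3$onomatopoei
  rot[12] = 8U3$onomatopoeia
  rot[13] = U3$onomatopoeia8
  rot[14] = 3$onomatopoeia8U
  rot[15] = $onomatopoeia8U3
Sorted (with $ < everything):
  sorted[0] = $onomatopoeia8U3  (last char: '3')
  sorted[1] = 3$onomatopoeia8U  (last char: 'U')
  sorted[2] = 8U3$onomatopoeia  (last char: 'a')
  sorted[3] = U3$onomatopoeia8  (last char: '8')
  sorted[4] = a8U3$onomatopoei  (last char: 'i')
  sorted[5] = atopoeia8U3$onom  (last char: 'm')
  sorted[6] = eia8U3$onomatopo  (last char: 'o')
  sorted[7] = ia8U3$onomatopoe  (last char: 'e')
  sorted[8] = matopoeia8U3$ono  (last char: 'o')
  sorted[9] = nomatopoeia8U3$o  (last char: 'o')
  sorted[10] = oeia8U3$onomatop  (last char: 'p')
  sorted[11] = omatopoeia8U3$on  (last char: 'n')
  sorted[12] = onomatopoeia8U3$  (last char: '$')
  sorted[13] = opoeia8U3$onomat  (last char: 't')
  sorted[14] = poeia8U3$onomato  (last char: 'o')
  sorted[15] = topoeia8U3$onoma  (last char: 'a')
Last column: 3Ua8imoeoopn$toa
Original string S is at sorted index 12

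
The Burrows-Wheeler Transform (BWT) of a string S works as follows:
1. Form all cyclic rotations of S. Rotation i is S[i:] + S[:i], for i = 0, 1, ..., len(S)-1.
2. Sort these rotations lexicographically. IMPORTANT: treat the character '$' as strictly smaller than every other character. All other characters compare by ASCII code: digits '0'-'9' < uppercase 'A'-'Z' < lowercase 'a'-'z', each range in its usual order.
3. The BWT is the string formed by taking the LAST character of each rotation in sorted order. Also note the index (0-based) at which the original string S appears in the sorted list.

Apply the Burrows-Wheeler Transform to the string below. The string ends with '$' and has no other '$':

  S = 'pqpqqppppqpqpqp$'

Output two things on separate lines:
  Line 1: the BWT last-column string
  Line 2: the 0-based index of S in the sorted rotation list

Answer: pqqppqqp$qpqpppp
8

Derivation:
All 16 rotations (rotation i = S[i:]+S[:i]):
  rot[0] = pqpqqppppqpqpqp$
  rot[1] = qpqqppppqpqpqp$p
  rot[2] = pqqppppqpqpqp$pq
  rot[3] = qqppppqpqpqp$pqp
  rot[4] = qppppqpqpqp$pqpq
  rot[5] = ppppqpqpqp$pqpqq
  rot[6] = pppqpqpqp$pqpqqp
  rot[7] = ppqpqpqp$pqpqqpp
  rot[8] = pqpqpqp$pqpqqppp
  rot[9] = qpqpqp$pqpqqpppp
  rot[10] = pqpqp$pqpqqppppq
  rot[11] = qpqp$pqpqqppppqp
  rot[12] = pqp$pqpqqppppqpq
  rot[13] = qp$pqpqqppppqpqp
  rot[14] = p$pqpqqppppqpqpq
  rot[15] = $pqpqqppppqpqpqp
Sorted (with $ < everything):
  sorted[0] = $pqpqqppppqpqpqp  (last char: 'p')
  sorted[1] = p$pqpqqppppqpqpq  (last char: 'q')
  sorted[2] = ppppqpqpqp$pqpqq  (last char: 'q')
  sorted[3] = pppqpqpqp$pqpqqp  (last char: 'p')
  sorted[4] = ppqpqpqp$pqpqqpp  (last char: 'p')
  sorted[5] = pqp$pqpqqppppqpq  (last char: 'q')
  sorted[6] = pqpqp$pqpqqppppq  (last char: 'q')
  sorted[7] = pqpqpqp$pqpqqppp  (last char: 'p')
  sorted[8] = pqpqqppppqpqpqp$  (last char: '$')
  sorted[9] = pqqppppqpqpqp$pq  (last char: 'q')
  sorted[10] = qp$pqpqqppppqpqp  (last char: 'p')
  sorted[11] = qppppqpqpqp$pqpq  (last char: 'q')
  sorted[12] = qpqp$pqpqqppppqp  (last char: 'p')
  sorted[13] = qpqpqp$pqpqqpppp  (last char: 'p')
  sorted[14] = qpqqppppqpqpqp$p  (last char: 'p')
  sorted[15] = qqppppqpqpqp$pqp  (last char: 'p')
Last column: pqqppqqp$qpqpppp
Original string S is at sorted index 8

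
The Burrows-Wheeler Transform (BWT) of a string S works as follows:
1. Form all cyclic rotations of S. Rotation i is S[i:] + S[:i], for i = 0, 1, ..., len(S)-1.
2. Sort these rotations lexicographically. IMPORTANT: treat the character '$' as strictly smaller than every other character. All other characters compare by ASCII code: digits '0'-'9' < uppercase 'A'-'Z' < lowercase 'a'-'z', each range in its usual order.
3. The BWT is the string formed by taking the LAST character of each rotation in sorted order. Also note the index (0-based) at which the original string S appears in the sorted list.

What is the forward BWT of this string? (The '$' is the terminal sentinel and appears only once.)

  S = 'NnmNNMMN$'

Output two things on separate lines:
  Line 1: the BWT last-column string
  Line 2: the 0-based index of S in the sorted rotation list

All 9 rotations (rotation i = S[i:]+S[:i]):
  rot[0] = NnmNNMMN$
  rot[1] = nmNNMMN$N
  rot[2] = mNNMMN$Nn
  rot[3] = NNMMN$Nnm
  rot[4] = NMMN$NnmN
  rot[5] = MMN$NnmNN
  rot[6] = MN$NnmNNM
  rot[7] = N$NnmNNMM
  rot[8] = $NnmNNMMN
Sorted (with $ < everything):
  sorted[0] = $NnmNNMMN  (last char: 'N')
  sorted[1] = MMN$NnmNN  (last char: 'N')
  sorted[2] = MN$NnmNNM  (last char: 'M')
  sorted[3] = N$NnmNNMM  (last char: 'M')
  sorted[4] = NMMN$NnmN  (last char: 'N')
  sorted[5] = NNMMN$Nnm  (last char: 'm')
  sorted[6] = NnmNNMMN$  (last char: '$')
  sorted[7] = mNNMMN$Nn  (last char: 'n')
  sorted[8] = nmNNMMN$N  (last char: 'N')
Last column: NNMMNm$nN
Original string S is at sorted index 6

Answer: NNMMNm$nN
6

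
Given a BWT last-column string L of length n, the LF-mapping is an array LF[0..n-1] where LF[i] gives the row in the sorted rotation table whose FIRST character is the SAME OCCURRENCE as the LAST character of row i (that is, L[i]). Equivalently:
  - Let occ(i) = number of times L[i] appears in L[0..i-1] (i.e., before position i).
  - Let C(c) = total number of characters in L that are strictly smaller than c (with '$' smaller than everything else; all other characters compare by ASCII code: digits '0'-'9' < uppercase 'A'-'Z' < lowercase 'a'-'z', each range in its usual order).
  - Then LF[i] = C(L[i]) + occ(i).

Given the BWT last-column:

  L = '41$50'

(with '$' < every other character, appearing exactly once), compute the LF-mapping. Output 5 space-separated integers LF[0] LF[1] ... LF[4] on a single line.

Char counts: '$':1, '0':1, '1':1, '4':1, '5':1
C (first-col start): C('$')=0, C('0')=1, C('1')=2, C('4')=3, C('5')=4
L[0]='4': occ=0, LF[0]=C('4')+0=3+0=3
L[1]='1': occ=0, LF[1]=C('1')+0=2+0=2
L[2]='$': occ=0, LF[2]=C('$')+0=0+0=0
L[3]='5': occ=0, LF[3]=C('5')+0=4+0=4
L[4]='0': occ=0, LF[4]=C('0')+0=1+0=1

Answer: 3 2 0 4 1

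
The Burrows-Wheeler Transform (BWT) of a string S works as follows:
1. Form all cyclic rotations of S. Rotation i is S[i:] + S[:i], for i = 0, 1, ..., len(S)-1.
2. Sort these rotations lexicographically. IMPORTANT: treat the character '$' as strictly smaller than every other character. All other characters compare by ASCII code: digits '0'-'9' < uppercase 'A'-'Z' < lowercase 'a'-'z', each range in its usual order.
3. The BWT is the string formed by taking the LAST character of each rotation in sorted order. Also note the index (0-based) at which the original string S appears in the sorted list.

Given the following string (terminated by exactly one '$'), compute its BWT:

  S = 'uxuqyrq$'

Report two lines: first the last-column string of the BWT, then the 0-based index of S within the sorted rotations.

All 8 rotations (rotation i = S[i:]+S[:i]):
  rot[0] = uxuqyrq$
  rot[1] = xuqyrq$u
  rot[2] = uqyrq$ux
  rot[3] = qyrq$uxu
  rot[4] = yrq$uxuq
  rot[5] = rq$uxuqy
  rot[6] = q$uxuqyr
  rot[7] = $uxuqyrq
Sorted (with $ < everything):
  sorted[0] = $uxuqyrq  (last char: 'q')
  sorted[1] = q$uxuqyr  (last char: 'r')
  sorted[2] = qyrq$uxu  (last char: 'u')
  sorted[3] = rq$uxuqy  (last char: 'y')
  sorted[4] = uqyrq$ux  (last char: 'x')
  sorted[5] = uxuqyrq$  (last char: '$')
  sorted[6] = xuqyrq$u  (last char: 'u')
  sorted[7] = yrq$uxuq  (last char: 'q')
Last column: qruyx$uq
Original string S is at sorted index 5

Answer: qruyx$uq
5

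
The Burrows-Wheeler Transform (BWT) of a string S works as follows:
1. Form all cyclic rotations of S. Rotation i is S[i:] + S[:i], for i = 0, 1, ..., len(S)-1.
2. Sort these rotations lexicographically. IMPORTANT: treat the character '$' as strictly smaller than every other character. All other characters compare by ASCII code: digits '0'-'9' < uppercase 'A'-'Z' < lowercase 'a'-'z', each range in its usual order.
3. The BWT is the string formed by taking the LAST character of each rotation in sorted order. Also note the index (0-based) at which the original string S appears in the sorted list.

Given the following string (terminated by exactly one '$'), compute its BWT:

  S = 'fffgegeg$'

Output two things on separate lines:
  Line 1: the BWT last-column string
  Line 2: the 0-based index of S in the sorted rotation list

All 9 rotations (rotation i = S[i:]+S[:i]):
  rot[0] = fffgegeg$
  rot[1] = ffgegeg$f
  rot[2] = fgegeg$ff
  rot[3] = gegeg$fff
  rot[4] = egeg$fffg
  rot[5] = geg$fffge
  rot[6] = eg$fffgeg
  rot[7] = g$fffgege
  rot[8] = $fffgegeg
Sorted (with $ < everything):
  sorted[0] = $fffgegeg  (last char: 'g')
  sorted[1] = eg$fffgeg  (last char: 'g')
  sorted[2] = egeg$fffg  (last char: 'g')
  sorted[3] = fffgegeg$  (last char: '$')
  sorted[4] = ffgegeg$f  (last char: 'f')
  sorted[5] = fgegeg$ff  (last char: 'f')
  sorted[6] = g$fffgege  (last char: 'e')
  sorted[7] = geg$fffge  (last char: 'e')
  sorted[8] = gegeg$fff  (last char: 'f')
Last column: ggg$ffeef
Original string S is at sorted index 3

Answer: ggg$ffeef
3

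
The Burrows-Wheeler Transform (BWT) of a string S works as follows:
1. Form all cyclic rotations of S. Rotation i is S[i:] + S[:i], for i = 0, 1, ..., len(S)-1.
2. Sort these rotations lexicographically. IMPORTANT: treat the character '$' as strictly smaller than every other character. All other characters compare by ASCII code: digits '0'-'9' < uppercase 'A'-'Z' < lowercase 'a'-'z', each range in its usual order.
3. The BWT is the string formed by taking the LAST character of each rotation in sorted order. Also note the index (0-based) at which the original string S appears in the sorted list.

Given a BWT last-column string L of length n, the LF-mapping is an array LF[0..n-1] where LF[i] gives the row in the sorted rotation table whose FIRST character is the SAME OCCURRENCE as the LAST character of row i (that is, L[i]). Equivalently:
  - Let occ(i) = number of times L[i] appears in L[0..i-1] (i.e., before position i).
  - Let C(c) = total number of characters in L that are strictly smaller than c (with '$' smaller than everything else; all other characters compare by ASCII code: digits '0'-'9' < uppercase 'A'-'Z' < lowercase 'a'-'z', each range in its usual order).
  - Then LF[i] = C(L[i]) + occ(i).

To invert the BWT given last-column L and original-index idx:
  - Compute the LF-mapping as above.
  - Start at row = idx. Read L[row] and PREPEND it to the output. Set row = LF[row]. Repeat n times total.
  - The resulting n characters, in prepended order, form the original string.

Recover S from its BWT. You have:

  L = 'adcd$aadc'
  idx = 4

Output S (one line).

Answer: cacddada$

Derivation:
LF mapping: 1 6 4 7 0 2 3 8 5
Walk LF starting at row 4, prepending L[row]:
  step 1: row=4, L[4]='$', prepend. Next row=LF[4]=0
  step 2: row=0, L[0]='a', prepend. Next row=LF[0]=1
  step 3: row=1, L[1]='d', prepend. Next row=LF[1]=6
  step 4: row=6, L[6]='a', prepend. Next row=LF[6]=3
  step 5: row=3, L[3]='d', prepend. Next row=LF[3]=7
  step 6: row=7, L[7]='d', prepend. Next row=LF[7]=8
  step 7: row=8, L[8]='c', prepend. Next row=LF[8]=5
  step 8: row=5, L[5]='a', prepend. Next row=LF[5]=2
  step 9: row=2, L[2]='c', prepend. Next row=LF[2]=4
Reversed output: cacddada$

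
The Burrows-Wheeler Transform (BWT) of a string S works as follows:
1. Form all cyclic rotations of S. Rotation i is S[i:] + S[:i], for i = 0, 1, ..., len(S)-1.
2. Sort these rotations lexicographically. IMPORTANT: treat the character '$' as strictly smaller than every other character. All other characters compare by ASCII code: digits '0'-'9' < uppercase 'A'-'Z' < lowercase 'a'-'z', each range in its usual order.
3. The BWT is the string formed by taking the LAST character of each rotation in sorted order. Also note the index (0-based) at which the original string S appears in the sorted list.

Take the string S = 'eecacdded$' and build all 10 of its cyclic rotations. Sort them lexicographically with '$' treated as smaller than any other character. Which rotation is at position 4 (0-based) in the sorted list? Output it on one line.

All 10 rotations (rotation i = S[i:]+S[:i]):
  rot[0] = eecacdded$
  rot[1] = ecacdded$e
  rot[2] = cacdded$ee
  rot[3] = acdded$eec
  rot[4] = cdded$eeca
  rot[5] = dded$eecac
  rot[6] = ded$eecacd
  rot[7] = ed$eecacdd
  rot[8] = d$eecacdde
  rot[9] = $eecacdded
Sorted (with $ < everything):
  sorted[0] = $eecacdded
  sorted[1] = acdded$eec
  sorted[2] = cacdded$ee
  sorted[3] = cdded$eeca
  sorted[4] = d$eecacdde
  sorted[5] = dded$eecac
  sorted[6] = ded$eecacd
  sorted[7] = ecacdded$e
  sorted[8] = ed$eecacdd
  sorted[9] = eecacdded$
sorted[4] = d$eecacdde

Answer: d$eecacdde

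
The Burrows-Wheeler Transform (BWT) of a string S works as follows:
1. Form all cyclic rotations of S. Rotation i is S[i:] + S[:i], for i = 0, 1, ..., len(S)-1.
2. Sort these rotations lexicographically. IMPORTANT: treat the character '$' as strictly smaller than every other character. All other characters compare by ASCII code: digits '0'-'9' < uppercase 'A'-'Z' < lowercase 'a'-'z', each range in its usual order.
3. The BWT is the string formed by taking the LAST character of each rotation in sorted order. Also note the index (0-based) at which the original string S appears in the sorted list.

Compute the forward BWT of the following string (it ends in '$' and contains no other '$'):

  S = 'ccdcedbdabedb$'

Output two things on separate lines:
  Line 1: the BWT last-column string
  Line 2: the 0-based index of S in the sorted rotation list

Answer: bddda$cdbeecbc
5

Derivation:
All 14 rotations (rotation i = S[i:]+S[:i]):
  rot[0] = ccdcedbdabedb$
  rot[1] = cdcedbdabedb$c
  rot[2] = dcedbdabedb$cc
  rot[3] = cedbdabedb$ccd
  rot[4] = edbdabedb$ccdc
  rot[5] = dbdabedb$ccdce
  rot[6] = bdabedb$ccdced
  rot[7] = dabedb$ccdcedb
  rot[8] = abedb$ccdcedbd
  rot[9] = bedb$ccdcedbda
  rot[10] = edb$ccdcedbdab
  rot[11] = db$ccdcedbdabe
  rot[12] = b$ccdcedbdabed
  rot[13] = $ccdcedbdabedb
Sorted (with $ < everything):
  sorted[0] = $ccdcedbdabedb  (last char: 'b')
  sorted[1] = abedb$ccdcedbd  (last char: 'd')
  sorted[2] = b$ccdcedbdabed  (last char: 'd')
  sorted[3] = bdabedb$ccdced  (last char: 'd')
  sorted[4] = bedb$ccdcedbda  (last char: 'a')
  sorted[5] = ccdcedbdabedb$  (last char: '$')
  sorted[6] = cdcedbdabedb$c  (last char: 'c')
  sorted[7] = cedbdabedb$ccd  (last char: 'd')
  sorted[8] = dabedb$ccdcedb  (last char: 'b')
  sorted[9] = db$ccdcedbdabe  (last char: 'e')
  sorted[10] = dbdabedb$ccdce  (last char: 'e')
  sorted[11] = dcedbdabedb$cc  (last char: 'c')
  sorted[12] = edb$ccdcedbdab  (last char: 'b')
  sorted[13] = edbdabedb$ccdc  (last char: 'c')
Last column: bddda$cdbeecbc
Original string S is at sorted index 5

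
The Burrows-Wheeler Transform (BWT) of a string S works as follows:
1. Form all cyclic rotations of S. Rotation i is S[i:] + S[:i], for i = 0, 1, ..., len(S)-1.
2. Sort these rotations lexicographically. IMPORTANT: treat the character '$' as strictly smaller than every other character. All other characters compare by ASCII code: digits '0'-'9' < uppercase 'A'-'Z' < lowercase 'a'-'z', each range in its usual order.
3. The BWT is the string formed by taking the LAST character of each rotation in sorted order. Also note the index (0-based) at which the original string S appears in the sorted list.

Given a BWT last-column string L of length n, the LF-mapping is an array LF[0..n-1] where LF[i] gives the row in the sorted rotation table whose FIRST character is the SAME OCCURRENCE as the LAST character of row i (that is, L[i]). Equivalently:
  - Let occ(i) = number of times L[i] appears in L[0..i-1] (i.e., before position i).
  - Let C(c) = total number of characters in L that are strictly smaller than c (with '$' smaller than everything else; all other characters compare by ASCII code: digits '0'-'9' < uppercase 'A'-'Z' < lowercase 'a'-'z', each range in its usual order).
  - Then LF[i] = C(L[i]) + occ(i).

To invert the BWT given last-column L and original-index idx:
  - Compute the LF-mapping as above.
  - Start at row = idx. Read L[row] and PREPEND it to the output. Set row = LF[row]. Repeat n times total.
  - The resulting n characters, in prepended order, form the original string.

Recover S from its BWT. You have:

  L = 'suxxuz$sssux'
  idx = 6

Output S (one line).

LF mapping: 1 5 8 9 6 11 0 2 3 4 7 10
Walk LF starting at row 6, prepending L[row]:
  step 1: row=6, L[6]='$', prepend. Next row=LF[6]=0
  step 2: row=0, L[0]='s', prepend. Next row=LF[0]=1
  step 3: row=1, L[1]='u', prepend. Next row=LF[1]=5
  step 4: row=5, L[5]='z', prepend. Next row=LF[5]=11
  step 5: row=11, L[11]='x', prepend. Next row=LF[11]=10
  step 6: row=10, L[10]='u', prepend. Next row=LF[10]=7
  step 7: row=7, L[7]='s', prepend. Next row=LF[7]=2
  step 8: row=2, L[2]='x', prepend. Next row=LF[2]=8
  step 9: row=8, L[8]='s', prepend. Next row=LF[8]=3
  step 10: row=3, L[3]='x', prepend. Next row=LF[3]=9
  step 11: row=9, L[9]='s', prepend. Next row=LF[9]=4
  step 12: row=4, L[4]='u', prepend. Next row=LF[4]=6
Reversed output: usxsxsuxzus$

Answer: usxsxsuxzus$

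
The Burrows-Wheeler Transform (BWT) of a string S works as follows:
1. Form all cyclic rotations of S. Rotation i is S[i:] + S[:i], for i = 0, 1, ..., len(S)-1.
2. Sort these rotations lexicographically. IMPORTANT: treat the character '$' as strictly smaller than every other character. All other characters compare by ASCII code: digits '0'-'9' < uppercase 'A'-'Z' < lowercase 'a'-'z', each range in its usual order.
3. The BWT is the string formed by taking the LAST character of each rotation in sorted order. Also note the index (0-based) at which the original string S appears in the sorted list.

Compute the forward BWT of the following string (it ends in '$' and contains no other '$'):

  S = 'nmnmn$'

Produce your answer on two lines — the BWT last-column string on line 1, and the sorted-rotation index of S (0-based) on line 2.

Answer: nnnmm$
5

Derivation:
All 6 rotations (rotation i = S[i:]+S[:i]):
  rot[0] = nmnmn$
  rot[1] = mnmn$n
  rot[2] = nmn$nm
  rot[3] = mn$nmn
  rot[4] = n$nmnm
  rot[5] = $nmnmn
Sorted (with $ < everything):
  sorted[0] = $nmnmn  (last char: 'n')
  sorted[1] = mn$nmn  (last char: 'n')
  sorted[2] = mnmn$n  (last char: 'n')
  sorted[3] = n$nmnm  (last char: 'm')
  sorted[4] = nmn$nm  (last char: 'm')
  sorted[5] = nmnmn$  (last char: '$')
Last column: nnnmm$
Original string S is at sorted index 5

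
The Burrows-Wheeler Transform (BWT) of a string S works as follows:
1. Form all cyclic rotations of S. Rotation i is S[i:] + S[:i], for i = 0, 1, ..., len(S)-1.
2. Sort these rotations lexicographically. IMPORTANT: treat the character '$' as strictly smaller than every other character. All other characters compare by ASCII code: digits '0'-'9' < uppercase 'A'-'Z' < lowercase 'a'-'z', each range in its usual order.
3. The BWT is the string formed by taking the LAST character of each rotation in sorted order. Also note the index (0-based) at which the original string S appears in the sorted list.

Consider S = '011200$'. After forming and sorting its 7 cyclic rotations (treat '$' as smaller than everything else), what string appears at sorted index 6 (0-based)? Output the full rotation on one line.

Answer: 200$011

Derivation:
All 7 rotations (rotation i = S[i:]+S[:i]):
  rot[0] = 011200$
  rot[1] = 11200$0
  rot[2] = 1200$01
  rot[3] = 200$011
  rot[4] = 00$0112
  rot[5] = 0$01120
  rot[6] = $011200
Sorted (with $ < everything):
  sorted[0] = $011200
  sorted[1] = 0$01120
  sorted[2] = 00$0112
  sorted[3] = 011200$
  sorted[4] = 11200$0
  sorted[5] = 1200$01
  sorted[6] = 200$011
sorted[6] = 200$011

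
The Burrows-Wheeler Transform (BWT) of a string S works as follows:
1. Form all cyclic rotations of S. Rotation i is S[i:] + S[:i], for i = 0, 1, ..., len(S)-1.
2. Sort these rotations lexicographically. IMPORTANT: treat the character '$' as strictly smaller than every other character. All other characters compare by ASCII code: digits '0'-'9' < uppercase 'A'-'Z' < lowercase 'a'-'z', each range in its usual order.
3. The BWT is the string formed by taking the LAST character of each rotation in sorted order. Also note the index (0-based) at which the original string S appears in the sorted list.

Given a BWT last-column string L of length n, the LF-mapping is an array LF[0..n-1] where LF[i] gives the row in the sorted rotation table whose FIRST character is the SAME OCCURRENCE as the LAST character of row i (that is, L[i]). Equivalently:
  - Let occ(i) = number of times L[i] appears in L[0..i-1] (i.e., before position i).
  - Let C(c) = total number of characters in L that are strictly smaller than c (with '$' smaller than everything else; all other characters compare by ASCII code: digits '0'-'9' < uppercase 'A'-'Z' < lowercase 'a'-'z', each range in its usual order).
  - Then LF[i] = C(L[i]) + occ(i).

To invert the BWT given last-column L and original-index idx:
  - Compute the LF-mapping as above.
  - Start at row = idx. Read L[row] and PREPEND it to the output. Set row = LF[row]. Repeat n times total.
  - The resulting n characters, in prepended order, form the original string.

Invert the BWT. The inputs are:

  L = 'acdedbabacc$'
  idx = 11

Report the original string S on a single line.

LF mapping: 1 6 9 11 10 4 2 5 3 7 8 0
Walk LF starting at row 11, prepending L[row]:
  step 1: row=11, L[11]='$', prepend. Next row=LF[11]=0
  step 2: row=0, L[0]='a', prepend. Next row=LF[0]=1
  step 3: row=1, L[1]='c', prepend. Next row=LF[1]=6
  step 4: row=6, L[6]='a', prepend. Next row=LF[6]=2
  step 5: row=2, L[2]='d', prepend. Next row=LF[2]=9
  step 6: row=9, L[9]='c', prepend. Next row=LF[9]=7
  step 7: row=7, L[7]='b', prepend. Next row=LF[7]=5
  step 8: row=5, L[5]='b', prepend. Next row=LF[5]=4
  step 9: row=4, L[4]='d', prepend. Next row=LF[4]=10
  step 10: row=10, L[10]='c', prepend. Next row=LF[10]=8
  step 11: row=8, L[8]='a', prepend. Next row=LF[8]=3
  step 12: row=3, L[3]='e', prepend. Next row=LF[3]=11
Reversed output: eacdbbcdaca$

Answer: eacdbbcdaca$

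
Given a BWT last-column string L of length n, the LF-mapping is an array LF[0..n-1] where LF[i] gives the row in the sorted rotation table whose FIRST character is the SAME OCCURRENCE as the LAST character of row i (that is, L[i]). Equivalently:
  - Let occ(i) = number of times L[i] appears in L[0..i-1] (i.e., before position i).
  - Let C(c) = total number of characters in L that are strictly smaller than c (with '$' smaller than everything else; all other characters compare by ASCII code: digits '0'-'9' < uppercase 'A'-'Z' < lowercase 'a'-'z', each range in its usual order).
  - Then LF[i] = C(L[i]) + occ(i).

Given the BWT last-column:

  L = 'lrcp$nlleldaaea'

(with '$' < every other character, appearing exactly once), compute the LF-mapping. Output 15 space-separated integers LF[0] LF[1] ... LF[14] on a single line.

Answer: 8 14 4 13 0 12 9 10 6 11 5 1 2 7 3

Derivation:
Char counts: '$':1, 'a':3, 'c':1, 'd':1, 'e':2, 'l':4, 'n':1, 'p':1, 'r':1
C (first-col start): C('$')=0, C('a')=1, C('c')=4, C('d')=5, C('e')=6, C('l')=8, C('n')=12, C('p')=13, C('r')=14
L[0]='l': occ=0, LF[0]=C('l')+0=8+0=8
L[1]='r': occ=0, LF[1]=C('r')+0=14+0=14
L[2]='c': occ=0, LF[2]=C('c')+0=4+0=4
L[3]='p': occ=0, LF[3]=C('p')+0=13+0=13
L[4]='$': occ=0, LF[4]=C('$')+0=0+0=0
L[5]='n': occ=0, LF[5]=C('n')+0=12+0=12
L[6]='l': occ=1, LF[6]=C('l')+1=8+1=9
L[7]='l': occ=2, LF[7]=C('l')+2=8+2=10
L[8]='e': occ=0, LF[8]=C('e')+0=6+0=6
L[9]='l': occ=3, LF[9]=C('l')+3=8+3=11
L[10]='d': occ=0, LF[10]=C('d')+0=5+0=5
L[11]='a': occ=0, LF[11]=C('a')+0=1+0=1
L[12]='a': occ=1, LF[12]=C('a')+1=1+1=2
L[13]='e': occ=1, LF[13]=C('e')+1=6+1=7
L[14]='a': occ=2, LF[14]=C('a')+2=1+2=3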